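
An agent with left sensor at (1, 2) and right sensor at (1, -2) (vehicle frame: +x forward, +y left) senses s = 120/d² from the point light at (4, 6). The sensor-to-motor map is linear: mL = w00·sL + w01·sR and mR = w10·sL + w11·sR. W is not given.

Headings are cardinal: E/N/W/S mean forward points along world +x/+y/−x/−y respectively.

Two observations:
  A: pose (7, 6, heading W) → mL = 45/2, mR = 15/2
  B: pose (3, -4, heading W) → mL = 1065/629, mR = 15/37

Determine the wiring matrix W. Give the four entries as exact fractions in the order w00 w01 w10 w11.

obs A: pose=(7,6,W) → sL=15, sR=15, mL=45/2, mR=15/2
obs B: pose=(3,-4,W) → sL=30/37, sR=30/17, mL=1065/629, mR=15/37
sensor matrix S = [[15, 15], [30/37, 30/17]]; det S = 9000/629
solve [mL_A; mL_B] = S·[w00; w01] and [mR_A; mR_B] = S·[w10; w11]:
  w00 = 1, w01 = 1/2, w10 = 1/2, w11 = 0

1 1/2 1/2 0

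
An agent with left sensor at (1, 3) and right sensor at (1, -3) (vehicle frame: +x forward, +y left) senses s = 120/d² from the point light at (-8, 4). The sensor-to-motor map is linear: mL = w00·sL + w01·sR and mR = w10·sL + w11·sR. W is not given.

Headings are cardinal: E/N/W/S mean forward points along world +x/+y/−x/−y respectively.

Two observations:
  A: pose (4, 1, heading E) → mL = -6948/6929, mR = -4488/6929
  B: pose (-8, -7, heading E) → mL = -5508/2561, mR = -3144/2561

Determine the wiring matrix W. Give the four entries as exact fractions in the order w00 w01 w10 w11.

-1 -1/2 -1/2 -1/2

obs A: pose=(4,1,E) → sL=120/169, sR=24/41, mL=-6948/6929, mR=-4488/6929
obs B: pose=(-8,-7,E) → sL=24/13, sR=120/197, mL=-5508/2561, mR=-3144/2561
sensor matrix S = [[120/169, 24/41], [24/13, 120/197]]; det S = -884736/1365013
solve [mL_A; mL_B] = S·[w00; w01] and [mR_A; mR_B] = S·[w10; w11]:
  w00 = -1, w01 = -1/2, w10 = -1/2, w11 = -1/2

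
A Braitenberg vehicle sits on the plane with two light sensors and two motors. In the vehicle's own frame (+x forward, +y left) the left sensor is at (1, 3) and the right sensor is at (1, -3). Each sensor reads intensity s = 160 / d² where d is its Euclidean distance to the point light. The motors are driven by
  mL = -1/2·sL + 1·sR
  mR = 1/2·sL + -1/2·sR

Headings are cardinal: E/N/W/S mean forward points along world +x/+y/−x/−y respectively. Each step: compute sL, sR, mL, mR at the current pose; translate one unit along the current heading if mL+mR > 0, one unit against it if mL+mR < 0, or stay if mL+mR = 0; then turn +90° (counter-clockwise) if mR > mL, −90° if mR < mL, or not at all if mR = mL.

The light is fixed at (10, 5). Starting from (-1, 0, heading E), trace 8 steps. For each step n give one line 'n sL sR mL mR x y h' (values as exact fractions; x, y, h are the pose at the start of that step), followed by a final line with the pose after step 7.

0 20/13 40/41 110/533 150/533 -1 0 E
1 32/37 32/13 976/481 -384/481 0 0 N
2 80/41 16/13 136/533 192/533 0 1 E
3 160/153 32/9 464/153 -64/51 1 1 N
4 5/2 8/5 7/20 9/20 1 2 E
5 32/25 160/29 3536/725 -1536/725 2 2 N
6 16/5 80/37 104/185 96/185 2 3 E
7 32/5 160/109 -944/545 1344/545 3 3 S
final 3 2 E

n=0: pose=(-1,0,E); sL=20/13, sR=40/41; mL=110/533, mR=150/533; mL+mR=20/41 → advance +1; mR−mL=40/533 → turn +1·90°
n=1: pose=(0,0,N); sL=32/37, sR=32/13; mL=976/481, mR=-384/481; mL+mR=16/13 → advance +1; mR−mL=-1360/481 → turn -1·90°
n=2: pose=(0,1,E); sL=80/41, sR=16/13; mL=136/533, mR=192/533; mL+mR=8/13 → advance +1; mR−mL=56/533 → turn +1·90°
n=3: pose=(1,1,N); sL=160/153, sR=32/9; mL=464/153, mR=-64/51; mL+mR=16/9 → advance +1; mR−mL=-656/153 → turn -1·90°
n=4: pose=(1,2,E); sL=5/2, sR=8/5; mL=7/20, mR=9/20; mL+mR=4/5 → advance +1; mR−mL=1/10 → turn +1·90°
n=5: pose=(2,2,N); sL=32/25, sR=160/29; mL=3536/725, mR=-1536/725; mL+mR=80/29 → advance +1; mR−mL=-5072/725 → turn -1·90°
n=6: pose=(2,3,E); sL=16/5, sR=80/37; mL=104/185, mR=96/185; mL+mR=40/37 → advance +1; mR−mL=-8/185 → turn -1·90°
n=7: pose=(3,3,S); sL=32/5, sR=160/109; mL=-944/545, mR=1344/545; mL+mR=80/109 → advance +1; mR−mL=2288/545 → turn +1·90°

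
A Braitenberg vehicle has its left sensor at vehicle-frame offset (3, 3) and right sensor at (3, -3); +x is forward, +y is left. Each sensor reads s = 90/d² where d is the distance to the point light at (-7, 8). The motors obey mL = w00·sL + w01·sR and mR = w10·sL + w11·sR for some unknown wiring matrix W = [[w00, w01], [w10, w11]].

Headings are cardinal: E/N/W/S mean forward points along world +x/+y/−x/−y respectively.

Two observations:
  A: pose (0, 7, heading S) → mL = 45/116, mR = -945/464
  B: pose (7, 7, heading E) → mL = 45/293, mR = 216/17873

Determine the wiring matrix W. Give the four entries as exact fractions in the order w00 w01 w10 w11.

obs A: pose=(0,7,S) → sL=45/58, sR=45/16, mL=45/116, mR=-945/464
obs B: pose=(7,7,E) → sL=90/293, sR=18/61, mL=45/293, mR=216/17873
sensor matrix S = [[45/58, 45/16], [90/293, 18/61]]; det S = -2632905/4146536
solve [mL_A; mL_B] = S·[w00; w01] and [mR_A; mR_B] = S·[w10; w11]:
  w00 = 1/2, w01 = 0, w10 = 1, w11 = -1

1/2 0 1 -1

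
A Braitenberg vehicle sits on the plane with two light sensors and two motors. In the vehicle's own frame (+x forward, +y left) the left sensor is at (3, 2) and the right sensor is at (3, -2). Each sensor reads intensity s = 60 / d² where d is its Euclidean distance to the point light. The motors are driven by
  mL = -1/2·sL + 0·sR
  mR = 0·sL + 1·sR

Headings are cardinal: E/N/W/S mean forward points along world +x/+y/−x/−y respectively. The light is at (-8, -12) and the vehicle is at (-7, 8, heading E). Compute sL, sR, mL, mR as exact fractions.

left sensor world pos  = (-4, 10); dL² = 500
right sensor world pos = (-4, 6); dR² = 340
sL = 60/500 = 3/25
sR = 60/340 = 3/17
mL = -1/2·sL + 0·sR = -3/50
mR = 0·sL + 1·sR = 3/17

3/25 3/17 -3/50 3/17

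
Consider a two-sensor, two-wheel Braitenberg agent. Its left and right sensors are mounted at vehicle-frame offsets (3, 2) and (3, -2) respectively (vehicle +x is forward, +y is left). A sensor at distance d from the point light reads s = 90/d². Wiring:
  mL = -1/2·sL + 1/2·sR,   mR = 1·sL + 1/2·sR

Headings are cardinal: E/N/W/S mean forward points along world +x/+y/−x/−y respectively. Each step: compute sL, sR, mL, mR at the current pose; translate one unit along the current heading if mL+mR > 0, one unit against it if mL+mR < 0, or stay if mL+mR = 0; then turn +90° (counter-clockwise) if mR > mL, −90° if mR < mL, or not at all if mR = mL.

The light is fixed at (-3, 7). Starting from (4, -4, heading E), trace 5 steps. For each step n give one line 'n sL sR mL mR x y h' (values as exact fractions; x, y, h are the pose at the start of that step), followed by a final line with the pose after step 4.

n=0: pose=(4,-4,E); sL=90/181, sR=90/269; mL=-3960/48689, mR=32355/48689; mL+mR=28395/48689 → advance +1; mR−mL=135/181 → turn +1·90°
n=1: pose=(5,-4,N); sL=9/10, sR=45/82; mL=-36/205, mR=963/820; mL+mR=819/820 → advance +1; mR−mL=27/20 → turn +1·90°
n=2: pose=(5,-3,W); sL=90/169, sR=90/89; mL=3600/15041, mR=15615/15041; mL+mR=19215/15041 → advance +1; mR−mL=135/169 → turn +1·90°
n=3: pose=(4,-3,S); sL=9/25, sR=45/97; mL=126/2425, mR=2871/4850; mL+mR=3123/4850 → advance +1; mR−mL=27/50 → turn +1·90°
n=4: pose=(4,-4,E); sL=90/181, sR=90/269; mL=-3960/48689, mR=32355/48689; mL+mR=28395/48689 → advance +1; mR−mL=135/181 → turn +1·90°

0 90/181 90/269 -3960/48689 32355/48689 4 -4 E
1 9/10 45/82 -36/205 963/820 5 -4 N
2 90/169 90/89 3600/15041 15615/15041 5 -3 W
3 9/25 45/97 126/2425 2871/4850 4 -3 S
4 90/181 90/269 -3960/48689 32355/48689 4 -4 E
final 5 -4 N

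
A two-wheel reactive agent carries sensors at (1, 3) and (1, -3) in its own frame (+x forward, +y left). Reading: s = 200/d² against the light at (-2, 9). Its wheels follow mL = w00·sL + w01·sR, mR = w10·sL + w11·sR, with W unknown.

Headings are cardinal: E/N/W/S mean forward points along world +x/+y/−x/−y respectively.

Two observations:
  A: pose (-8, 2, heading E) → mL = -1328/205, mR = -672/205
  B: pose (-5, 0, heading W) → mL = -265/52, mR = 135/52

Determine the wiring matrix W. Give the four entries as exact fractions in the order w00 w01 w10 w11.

-1 -1 -1 1

obs A: pose=(-8,2,E) → sL=200/41, sR=8/5, mL=-1328/205, mR=-672/205
obs B: pose=(-5,0,W) → sL=5/4, sR=50/13, mL=-265/52, mR=135/52
sensor matrix S = [[200/41, 8/5], [5/4, 50/13]]; det S = 8934/533
solve [mL_A; mL_B] = S·[w00; w01] and [mR_A; mR_B] = S·[w10; w11]:
  w00 = -1, w01 = -1, w10 = -1, w11 = 1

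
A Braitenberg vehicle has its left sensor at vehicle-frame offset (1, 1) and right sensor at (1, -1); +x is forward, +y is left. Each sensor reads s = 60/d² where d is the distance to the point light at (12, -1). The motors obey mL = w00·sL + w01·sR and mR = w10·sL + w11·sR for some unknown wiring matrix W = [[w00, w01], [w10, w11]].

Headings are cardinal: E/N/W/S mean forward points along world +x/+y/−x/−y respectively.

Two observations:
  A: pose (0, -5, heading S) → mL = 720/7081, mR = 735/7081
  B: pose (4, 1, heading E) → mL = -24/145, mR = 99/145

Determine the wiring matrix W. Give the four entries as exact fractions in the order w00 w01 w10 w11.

1 -1 -1/2 1

obs A: pose=(0,-5,S) → sL=30/73, sR=30/97, mL=720/7081, mR=735/7081
obs B: pose=(4,1,E) → sL=30/29, sR=6/5, mL=-24/145, mR=99/145
sensor matrix S = [[30/73, 30/97], [30/29, 6/5]]; det S = 35568/205349
solve [mL_A; mL_B] = S·[w00; w01] and [mR_A; mR_B] = S·[w10; w11]:
  w00 = 1, w01 = -1, w10 = -1/2, w11 = 1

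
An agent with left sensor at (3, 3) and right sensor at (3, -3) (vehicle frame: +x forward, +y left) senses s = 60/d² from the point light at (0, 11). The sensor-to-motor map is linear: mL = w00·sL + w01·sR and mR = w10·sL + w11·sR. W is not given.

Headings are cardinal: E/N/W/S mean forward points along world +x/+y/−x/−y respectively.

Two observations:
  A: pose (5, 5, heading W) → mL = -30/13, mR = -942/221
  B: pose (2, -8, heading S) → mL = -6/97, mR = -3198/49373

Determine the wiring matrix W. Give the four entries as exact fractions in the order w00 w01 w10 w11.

obs A: pose=(5,5,W) → sL=12/17, sR=60/13, mL=-30/13, mR=-942/221
obs B: pose=(2,-8,S) → sL=60/509, sR=12/97, mL=-6/97, mR=-3198/49373
sensor matrix S = [[12/17, 60/13], [60/509, 12/97]]; det S = -4983552/10911433
solve [mL_A; mL_B] = S·[w00; w01] and [mR_A; mR_B] = S·[w10; w11]:
  w00 = 0, w01 = -1/2, w10 = 1/2, w11 = -1

0 -1/2 1/2 -1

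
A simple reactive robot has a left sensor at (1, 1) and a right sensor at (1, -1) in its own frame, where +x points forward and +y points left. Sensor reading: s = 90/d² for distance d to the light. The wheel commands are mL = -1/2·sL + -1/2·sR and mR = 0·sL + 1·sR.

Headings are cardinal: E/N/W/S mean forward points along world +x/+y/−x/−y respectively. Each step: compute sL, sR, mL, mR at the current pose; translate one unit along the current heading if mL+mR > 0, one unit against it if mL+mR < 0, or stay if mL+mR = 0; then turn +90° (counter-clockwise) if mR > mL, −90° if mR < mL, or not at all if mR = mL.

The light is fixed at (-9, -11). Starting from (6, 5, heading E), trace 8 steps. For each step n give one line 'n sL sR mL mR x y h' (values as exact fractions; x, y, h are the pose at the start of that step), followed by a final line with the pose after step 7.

n=0: pose=(6,5,E); sL=18/109, sR=90/481; mL=-9234/52429, mR=90/481; mL+mR=576/52429 → advance +1; mR−mL=19044/52429 → turn +1·90°
n=1: pose=(7,5,N); sL=45/257, sR=45/289; mL=-12285/74273, mR=45/289; mL+mR=-720/74273 → advance -1; mR−mL=23850/74273 → turn +1·90°
n=2: pose=(7,4,W); sL=90/421, sR=90/481; mL=-40590/202501, mR=90/481; mL+mR=-2700/202501 → advance -1; mR−mL=78480/202501 → turn +1·90°
n=3: pose=(8,4,S); sL=9/52, sR=45/226; mL=-2187/11752, mR=45/226; mL+mR=153/11752 → advance +1; mR−mL=4527/11752 → turn +1·90°
n=4: pose=(8,3,E); sL=10/61, sR=90/493; mL=-5210/30073, mR=90/493; mL+mR=280/30073 → advance +1; mR−mL=10700/30073 → turn +1·90°
n=5: pose=(9,3,N); sL=45/257, sR=45/293; mL=-12375/75301, mR=45/293; mL+mR=-810/75301 → advance -1; mR−mL=23940/75301 → turn +1·90°
n=6: pose=(9,2,W); sL=90/433, sR=18/97; mL=-8262/42001, mR=18/97; mL+mR=-468/42001 → advance -1; mR−mL=16056/42001 → turn +1·90°
n=7: pose=(10,2,S); sL=45/272, sR=5/26; mL=-1265/7072, mR=5/26; mL+mR=95/7072 → advance +1; mR−mL=2625/7072 → turn +1·90°

0 18/109 90/481 -9234/52429 90/481 6 5 E
1 45/257 45/289 -12285/74273 45/289 7 5 N
2 90/421 90/481 -40590/202501 90/481 7 4 W
3 9/52 45/226 -2187/11752 45/226 8 4 S
4 10/61 90/493 -5210/30073 90/493 8 3 E
5 45/257 45/293 -12375/75301 45/293 9 3 N
6 90/433 18/97 -8262/42001 18/97 9 2 W
7 45/272 5/26 -1265/7072 5/26 10 2 S
final 10 1 E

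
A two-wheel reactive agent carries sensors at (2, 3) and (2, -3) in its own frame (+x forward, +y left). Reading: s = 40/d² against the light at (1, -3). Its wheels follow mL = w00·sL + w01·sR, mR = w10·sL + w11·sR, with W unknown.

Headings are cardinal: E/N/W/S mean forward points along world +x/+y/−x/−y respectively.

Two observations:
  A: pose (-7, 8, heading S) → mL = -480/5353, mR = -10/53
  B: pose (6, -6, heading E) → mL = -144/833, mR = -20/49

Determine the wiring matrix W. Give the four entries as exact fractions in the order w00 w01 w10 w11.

obs A: pose=(-7,8,S) → sL=20/53, sR=20/101, mL=-480/5353, mR=-10/53
obs B: pose=(6,-6,E) → sL=40/49, sR=8/17, mL=-144/833, mR=-20/49
sensor matrix S = [[20/53, 20/101], [40/49, 8/17]]; det S = 71040/4459049
solve [mL_A; mL_B] = S·[w00; w01] and [mR_A; mR_B] = S·[w10; w11]:
  w00 = -1/2, w01 = 1/2, w10 = -1/2, w11 = 0

-1/2 1/2 -1/2 0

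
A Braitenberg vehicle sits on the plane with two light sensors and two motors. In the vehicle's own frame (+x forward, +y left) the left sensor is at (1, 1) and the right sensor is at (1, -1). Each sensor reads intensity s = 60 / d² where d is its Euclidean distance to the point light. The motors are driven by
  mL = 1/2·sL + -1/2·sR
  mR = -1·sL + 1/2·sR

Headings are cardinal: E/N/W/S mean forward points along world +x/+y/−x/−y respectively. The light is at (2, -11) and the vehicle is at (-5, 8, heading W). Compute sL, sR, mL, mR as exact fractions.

left sensor world pos  = (-6, 7); dL² = 388
right sensor world pos = (-6, 9); dR² = 464
sL = 60/388 = 15/97
sR = 60/464 = 15/116
mL = 1/2·sL + -1/2·sR = 285/22504
mR = -1·sL + 1/2·sR = -2025/22504

15/97 15/116 285/22504 -2025/22504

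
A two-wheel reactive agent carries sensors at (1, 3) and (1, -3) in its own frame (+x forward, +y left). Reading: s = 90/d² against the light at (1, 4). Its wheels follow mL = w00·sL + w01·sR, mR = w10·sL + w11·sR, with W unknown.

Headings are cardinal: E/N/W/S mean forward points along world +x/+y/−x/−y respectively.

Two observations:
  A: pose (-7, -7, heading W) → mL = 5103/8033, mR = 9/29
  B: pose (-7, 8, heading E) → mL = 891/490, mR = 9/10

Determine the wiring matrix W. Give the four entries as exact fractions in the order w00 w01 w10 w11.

1 1/2 0 1/2

obs A: pose=(-7,-7,W) → sL=90/277, sR=18/29, mL=5103/8033, mR=9/29
obs B: pose=(-7,8,E) → sL=45/49, sR=9/5, mL=891/490, mR=9/10
sensor matrix S = [[90/277, 18/29], [45/49, 9/5]]; det S = 5832/393617
solve [mL_A; mL_B] = S·[w00; w01] and [mR_A; mR_B] = S·[w10; w11]:
  w00 = 1, w01 = 1/2, w10 = 0, w11 = 1/2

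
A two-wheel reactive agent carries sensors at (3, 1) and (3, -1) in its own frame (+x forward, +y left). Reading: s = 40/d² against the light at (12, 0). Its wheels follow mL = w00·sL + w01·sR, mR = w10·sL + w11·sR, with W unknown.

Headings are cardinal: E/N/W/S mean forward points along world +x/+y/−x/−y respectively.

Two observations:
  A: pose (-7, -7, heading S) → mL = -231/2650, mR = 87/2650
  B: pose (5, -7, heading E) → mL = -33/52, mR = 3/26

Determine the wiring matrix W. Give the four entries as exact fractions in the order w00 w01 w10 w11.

obs A: pose=(-7,-7,S) → sL=5/53, sR=2/25, mL=-231/2650, mR=87/2650
obs B: pose=(5,-7,E) → sL=10/13, sR=1/2, mL=-33/52, mR=3/26
sensor matrix S = [[5/53, 2/25], [10/13, 1/2]]; det S = -99/6890
solve [mL_A; mL_B] = S·[w00; w01] and [mR_A; mR_B] = S·[w10; w11]:
  w00 = -1/2, w01 = -1/2, w10 = -1/2, w11 = 1

-1/2 -1/2 -1/2 1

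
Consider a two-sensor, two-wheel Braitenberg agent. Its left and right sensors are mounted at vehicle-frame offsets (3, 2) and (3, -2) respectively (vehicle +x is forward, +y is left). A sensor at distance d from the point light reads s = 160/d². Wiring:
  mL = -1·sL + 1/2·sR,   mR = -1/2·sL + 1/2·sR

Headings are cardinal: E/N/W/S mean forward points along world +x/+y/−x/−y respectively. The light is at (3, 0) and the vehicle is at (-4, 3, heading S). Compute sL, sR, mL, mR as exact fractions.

32/5 160/81 -2192/405 -896/405

left sensor world pos  = (-2, 0); dL² = 25
right sensor world pos = (-6, 0); dR² = 81
sL = 160/25 = 32/5
sR = 160/81 = 160/81
mL = -1·sL + 1/2·sR = -2192/405
mR = -1/2·sL + 1/2·sR = -896/405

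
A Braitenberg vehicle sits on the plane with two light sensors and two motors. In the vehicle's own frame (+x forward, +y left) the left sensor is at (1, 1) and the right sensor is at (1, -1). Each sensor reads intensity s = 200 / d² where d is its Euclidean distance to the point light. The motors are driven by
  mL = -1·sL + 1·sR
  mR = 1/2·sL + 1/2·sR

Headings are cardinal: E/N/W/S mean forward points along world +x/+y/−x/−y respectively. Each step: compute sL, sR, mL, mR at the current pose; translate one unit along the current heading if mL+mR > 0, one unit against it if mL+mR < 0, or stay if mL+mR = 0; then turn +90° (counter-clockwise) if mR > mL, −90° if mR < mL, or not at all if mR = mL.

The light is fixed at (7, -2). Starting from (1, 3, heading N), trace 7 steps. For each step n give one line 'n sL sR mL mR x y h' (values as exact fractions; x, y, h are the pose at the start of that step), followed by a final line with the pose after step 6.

0 40/17 200/61 960/1037 2920/1037 1 3 N
1 100/37 100/49 -1200/1813 4300/1813 1 4 W
2 200/61 200/89 -5600/5429 15000/5429 0 4 S
3 25/9 50/13 125/117 775/234 0 3 E
4 40/17 200/61 960/1037 2920/1037 1 3 N
5 100/37 100/49 -1200/1813 4300/1813 1 4 W
6 200/61 200/89 -5600/5429 15000/5429 0 4 S
final 0 3 E

n=0: pose=(1,3,N); sL=40/17, sR=200/61; mL=960/1037, mR=2920/1037; mL+mR=3880/1037 → advance +1; mR−mL=1960/1037 → turn +1·90°
n=1: pose=(1,4,W); sL=100/37, sR=100/49; mL=-1200/1813, mR=4300/1813; mL+mR=3100/1813 → advance +1; mR−mL=5500/1813 → turn +1·90°
n=2: pose=(0,4,S); sL=200/61, sR=200/89; mL=-5600/5429, mR=15000/5429; mL+mR=9400/5429 → advance +1; mR−mL=20600/5429 → turn +1·90°
n=3: pose=(0,3,E); sL=25/9, sR=50/13; mL=125/117, mR=775/234; mL+mR=1025/234 → advance +1; mR−mL=175/78 → turn +1·90°
n=4: pose=(1,3,N); sL=40/17, sR=200/61; mL=960/1037, mR=2920/1037; mL+mR=3880/1037 → advance +1; mR−mL=1960/1037 → turn +1·90°
n=5: pose=(1,4,W); sL=100/37, sR=100/49; mL=-1200/1813, mR=4300/1813; mL+mR=3100/1813 → advance +1; mR−mL=5500/1813 → turn +1·90°
n=6: pose=(0,4,S); sL=200/61, sR=200/89; mL=-5600/5429, mR=15000/5429; mL+mR=9400/5429 → advance +1; mR−mL=20600/5429 → turn +1·90°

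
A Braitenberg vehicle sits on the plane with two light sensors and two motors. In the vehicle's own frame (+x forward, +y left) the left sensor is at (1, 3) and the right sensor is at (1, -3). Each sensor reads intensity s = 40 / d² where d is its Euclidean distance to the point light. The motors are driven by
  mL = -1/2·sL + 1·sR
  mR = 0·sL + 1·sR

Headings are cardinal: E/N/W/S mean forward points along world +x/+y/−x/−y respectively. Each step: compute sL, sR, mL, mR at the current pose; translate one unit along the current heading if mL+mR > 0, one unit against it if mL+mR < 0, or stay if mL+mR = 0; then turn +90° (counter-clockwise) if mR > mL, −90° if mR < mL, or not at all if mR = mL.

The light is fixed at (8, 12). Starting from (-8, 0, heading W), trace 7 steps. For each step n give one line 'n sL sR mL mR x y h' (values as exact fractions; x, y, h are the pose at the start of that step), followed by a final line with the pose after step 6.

n=0: pose=(-8,0,W); sL=20/257, sR=4/37; mL=658/9509, mR=4/37; mL+mR=1686/9509 → advance +1; mR−mL=10/257 → turn +1·90°
n=1: pose=(-9,0,S); sL=8/73, sR=40/569; mL=644/41537, mR=40/569; mL+mR=3564/41537 → advance +1; mR−mL=4/73 → turn +1·90°
n=2: pose=(-9,-1,E); sL=10/89, sR=5/64; mL=125/5696, mR=5/64; mL+mR=285/2848 → advance +1; mR−mL=5/89 → turn +1·90°
n=3: pose=(-8,-1,N); sL=8/101, sR=40/313; mL=2788/31613, mR=40/313; mL+mR=6828/31613 → advance +1; mR−mL=4/101 → turn +1·90°
n=4: pose=(-8,0,W); sL=20/257, sR=4/37; mL=658/9509, mR=4/37; mL+mR=1686/9509 → advance +1; mR−mL=10/257 → turn +1·90°
n=5: pose=(-9,0,S); sL=8/73, sR=40/569; mL=644/41537, mR=40/569; mL+mR=3564/41537 → advance +1; mR−mL=4/73 → turn +1·90°
n=6: pose=(-9,-1,E); sL=10/89, sR=5/64; mL=125/5696, mR=5/64; mL+mR=285/2848 → advance +1; mR−mL=5/89 → turn +1·90°

0 20/257 4/37 658/9509 4/37 -8 0 W
1 8/73 40/569 644/41537 40/569 -9 0 S
2 10/89 5/64 125/5696 5/64 -9 -1 E
3 8/101 40/313 2788/31613 40/313 -8 -1 N
4 20/257 4/37 658/9509 4/37 -8 0 W
5 8/73 40/569 644/41537 40/569 -9 0 S
6 10/89 5/64 125/5696 5/64 -9 -1 E
final -8 -1 N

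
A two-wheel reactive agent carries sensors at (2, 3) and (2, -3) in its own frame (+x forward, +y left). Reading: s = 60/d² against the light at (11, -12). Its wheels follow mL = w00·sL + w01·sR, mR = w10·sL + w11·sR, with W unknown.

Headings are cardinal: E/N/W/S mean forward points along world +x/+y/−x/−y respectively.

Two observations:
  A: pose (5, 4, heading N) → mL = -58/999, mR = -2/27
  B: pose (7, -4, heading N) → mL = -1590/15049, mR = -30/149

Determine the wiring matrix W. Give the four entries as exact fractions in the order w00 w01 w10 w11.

obs A: pose=(5,4,N) → sL=4/27, sR=20/111, mL=-58/999, mR=-2/27
obs B: pose=(7,-4,N) → sL=60/149, sR=60/101, mL=-1590/15049, mR=-30/149
sensor matrix S = [[4/27, 20/111], [60/149, 60/101]]; det S = 77440/5011317
solve [mL_A; mL_B] = S·[w00; w01] and [mR_A; mR_B] = S·[w10; w11]:
  w00 = -1, w01 = 1/2, w10 = -1/2, w11 = 0

-1 1/2 -1/2 0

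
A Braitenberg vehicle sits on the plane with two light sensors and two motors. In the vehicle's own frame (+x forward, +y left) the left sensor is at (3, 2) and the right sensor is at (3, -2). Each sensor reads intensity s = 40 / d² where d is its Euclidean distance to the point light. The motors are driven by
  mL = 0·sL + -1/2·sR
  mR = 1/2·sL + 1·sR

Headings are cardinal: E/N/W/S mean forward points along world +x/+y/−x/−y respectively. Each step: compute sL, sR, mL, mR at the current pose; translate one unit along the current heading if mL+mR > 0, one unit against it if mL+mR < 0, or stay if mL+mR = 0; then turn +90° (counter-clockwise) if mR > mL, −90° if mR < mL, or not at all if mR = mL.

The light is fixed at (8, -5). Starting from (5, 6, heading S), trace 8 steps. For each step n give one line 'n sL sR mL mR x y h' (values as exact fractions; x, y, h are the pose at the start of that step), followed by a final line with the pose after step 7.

0 8/13 40/89 -20/89 876/1157 5 6 S
1 5/18 5/8 -5/16 55/72 5 5 E
2 8/37 40/169 -20/169 2156/6253 6 5 N
3 20/53 20/97 -10/97 2030/5141 6 6 W
4 8/13 40/89 -20/89 876/1157 5 6 S
5 5/18 5/8 -5/16 55/72 5 5 E
6 8/37 40/169 -20/169 2156/6253 6 5 N
7 20/53 20/97 -10/97 2030/5141 6 6 W
final 5 6 S

n=0: pose=(5,6,S); sL=8/13, sR=40/89; mL=-20/89, mR=876/1157; mL+mR=616/1157 → advance +1; mR−mL=1136/1157 → turn +1·90°
n=1: pose=(5,5,E); sL=5/18, sR=5/8; mL=-5/16, mR=55/72; mL+mR=65/144 → advance +1; mR−mL=155/144 → turn +1·90°
n=2: pose=(6,5,N); sL=8/37, sR=40/169; mL=-20/169, mR=2156/6253; mL+mR=1416/6253 → advance +1; mR−mL=2896/6253 → turn +1·90°
n=3: pose=(6,6,W); sL=20/53, sR=20/97; mL=-10/97, mR=2030/5141; mL+mR=1500/5141 → advance +1; mR−mL=2560/5141 → turn +1·90°
n=4: pose=(5,6,S); sL=8/13, sR=40/89; mL=-20/89, mR=876/1157; mL+mR=616/1157 → advance +1; mR−mL=1136/1157 → turn +1·90°
n=5: pose=(5,5,E); sL=5/18, sR=5/8; mL=-5/16, mR=55/72; mL+mR=65/144 → advance +1; mR−mL=155/144 → turn +1·90°
n=6: pose=(6,5,N); sL=8/37, sR=40/169; mL=-20/169, mR=2156/6253; mL+mR=1416/6253 → advance +1; mR−mL=2896/6253 → turn +1·90°
n=7: pose=(6,6,W); sL=20/53, sR=20/97; mL=-10/97, mR=2030/5141; mL+mR=1500/5141 → advance +1; mR−mL=2560/5141 → turn +1·90°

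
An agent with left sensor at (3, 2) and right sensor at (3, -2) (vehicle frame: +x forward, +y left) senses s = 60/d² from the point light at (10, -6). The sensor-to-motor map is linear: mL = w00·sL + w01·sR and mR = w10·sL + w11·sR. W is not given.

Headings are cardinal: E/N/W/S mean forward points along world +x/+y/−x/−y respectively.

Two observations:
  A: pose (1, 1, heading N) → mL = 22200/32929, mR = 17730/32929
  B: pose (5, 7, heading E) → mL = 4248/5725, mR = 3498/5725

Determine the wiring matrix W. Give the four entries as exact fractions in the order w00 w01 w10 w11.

obs A: pose=(1,1,N) → sL=60/221, sR=60/149, mL=22200/32929, mR=17730/32929
obs B: pose=(5,7,E) → sL=60/229, sR=12/25, mL=4248/5725, mR=3498/5725
sensor matrix S = [[60/221, 60/149], [60/229, 12/25]]; det S = 935424/37703705
solve [mL_A; mL_B] = S·[w00; w01] and [mR_A; mR_B] = S·[w10; w11]:
  w00 = 1, w01 = 1, w10 = 1/2, w11 = 1

1 1 1/2 1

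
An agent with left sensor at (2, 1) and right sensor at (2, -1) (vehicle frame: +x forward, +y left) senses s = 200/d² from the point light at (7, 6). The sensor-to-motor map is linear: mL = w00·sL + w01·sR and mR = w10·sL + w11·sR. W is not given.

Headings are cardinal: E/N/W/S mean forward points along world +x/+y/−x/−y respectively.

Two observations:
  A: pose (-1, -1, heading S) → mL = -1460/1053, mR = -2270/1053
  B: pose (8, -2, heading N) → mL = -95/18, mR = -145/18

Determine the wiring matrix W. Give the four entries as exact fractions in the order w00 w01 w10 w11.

obs A: pose=(-1,-1,S) → sL=20/13, sR=100/81, mL=-1460/1053, mR=-2270/1053
obs B: pose=(8,-2,N) → sL=50/9, sR=5, mL=-95/18, mR=-145/18
sensor matrix S = [[20/13, 100/81], [50/9, 5]]; det S = 7900/9477
solve [mL_A; mL_B] = S·[w00; w01] and [mR_A; mR_B] = S·[w10; w11]:
  w00 = -1/2, w01 = -1/2, w10 = -1, w11 = -1/2

-1/2 -1/2 -1 -1/2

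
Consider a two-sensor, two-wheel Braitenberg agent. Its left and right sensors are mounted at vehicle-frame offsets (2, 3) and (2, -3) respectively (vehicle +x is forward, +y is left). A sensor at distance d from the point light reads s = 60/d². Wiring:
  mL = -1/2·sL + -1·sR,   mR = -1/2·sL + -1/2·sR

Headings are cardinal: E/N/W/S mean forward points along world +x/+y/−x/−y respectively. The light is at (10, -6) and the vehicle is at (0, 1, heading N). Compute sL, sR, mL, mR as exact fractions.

6/25 6/13 -189/325 -114/325

left sensor world pos  = (-3, 3); dL² = 250
right sensor world pos = (3, 3); dR² = 130
sL = 60/250 = 6/25
sR = 60/130 = 6/13
mL = -1/2·sL + -1·sR = -189/325
mR = -1/2·sL + -1/2·sR = -114/325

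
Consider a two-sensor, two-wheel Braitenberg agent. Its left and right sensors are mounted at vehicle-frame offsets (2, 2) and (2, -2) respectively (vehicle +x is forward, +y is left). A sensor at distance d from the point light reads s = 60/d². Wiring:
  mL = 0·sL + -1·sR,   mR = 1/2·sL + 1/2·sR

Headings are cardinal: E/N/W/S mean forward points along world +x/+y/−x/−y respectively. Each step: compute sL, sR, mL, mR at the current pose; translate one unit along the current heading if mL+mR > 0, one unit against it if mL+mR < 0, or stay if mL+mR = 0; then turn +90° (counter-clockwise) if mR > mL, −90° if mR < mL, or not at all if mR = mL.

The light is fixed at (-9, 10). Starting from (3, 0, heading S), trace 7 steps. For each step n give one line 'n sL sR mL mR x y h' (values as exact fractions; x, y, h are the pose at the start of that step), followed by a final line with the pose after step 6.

n=0: pose=(3,0,S); sL=3/17, sR=15/61; mL=-15/61, mR=219/1037; mL+mR=-36/1037 → advance -1; mR−mL=474/1037 → turn +1·90°
n=1: pose=(3,1,E); sL=12/49, sR=60/317; mL=-60/317, mR=3372/15533; mL+mR=432/15533 → advance +1; mR−mL=6312/15533 → turn +1·90°
n=2: pose=(4,1,N); sL=6/17, sR=30/137; mL=-30/137, mR=666/2329; mL+mR=156/2329 → advance +1; mR−mL=1176/2329 → turn +1·90°
n=3: pose=(4,2,W); sL=60/221, sR=60/157; mL=-60/157, mR=11340/34697; mL+mR=-1920/34697 → advance -1; mR−mL=24600/34697 → turn +1·90°
n=4: pose=(5,2,S); sL=15/89, sR=15/61; mL=-15/61, mR=1125/5429; mL+mR=-210/5429 → advance -1; mR−mL=2460/5429 → turn +1·90°
n=5: pose=(5,3,E); sL=60/281, sR=60/337; mL=-60/337, mR=18540/94697; mL+mR=1680/94697 → advance +1; mR−mL=35400/94697 → turn +1·90°
n=6: pose=(6,3,N); sL=30/97, sR=30/157; mL=-30/157, mR=3810/15229; mL+mR=900/15229 → advance +1; mR−mL=6720/15229 → turn +1·90°

0 3/17 15/61 -15/61 219/1037 3 0 S
1 12/49 60/317 -60/317 3372/15533 3 1 E
2 6/17 30/137 -30/137 666/2329 4 1 N
3 60/221 60/157 -60/157 11340/34697 4 2 W
4 15/89 15/61 -15/61 1125/5429 5 2 S
5 60/281 60/337 -60/337 18540/94697 5 3 E
6 30/97 30/157 -30/157 3810/15229 6 3 N
final 6 4 W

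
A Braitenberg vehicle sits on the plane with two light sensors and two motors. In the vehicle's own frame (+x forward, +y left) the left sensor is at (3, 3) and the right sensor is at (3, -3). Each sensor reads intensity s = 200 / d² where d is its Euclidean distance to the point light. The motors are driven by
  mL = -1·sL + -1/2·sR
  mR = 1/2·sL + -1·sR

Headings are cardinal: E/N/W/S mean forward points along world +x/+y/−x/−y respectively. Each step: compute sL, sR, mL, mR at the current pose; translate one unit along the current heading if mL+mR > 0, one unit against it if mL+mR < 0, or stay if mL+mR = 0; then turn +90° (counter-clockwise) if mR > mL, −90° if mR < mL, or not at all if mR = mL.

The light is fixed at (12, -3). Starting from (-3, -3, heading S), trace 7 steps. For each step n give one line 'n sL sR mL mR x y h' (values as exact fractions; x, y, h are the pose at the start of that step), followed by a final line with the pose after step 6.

n=0: pose=(-3,-3,S); sL=200/153, sR=200/333; mL=-9100/5661, mR=100/1887; mL+mR=-8800/5661 → advance -1; mR−mL=9400/5661 → turn +1·90°
n=1: pose=(-3,-2,E); sL=5/4, sR=50/37; mL=-285/148, mR=-215/296; mL+mR=-785/296 → advance -1; mR−mL=355/296 → turn +1·90°
n=2: pose=(-4,-2,N); sL=200/377, sR=40/37; mL=-14940/13949, mR=-11380/13949; mL+mR=-26320/13949 → advance -1; mR−mL=3560/13949 → turn +1·90°
n=3: pose=(-4,-3,W); sL=20/37, sR=20/37; mL=-30/37, mR=-10/37; mL+mR=-40/37 → advance -1; mR−mL=20/37 → turn +1·90°
n=4: pose=(-3,-3,S); sL=200/153, sR=200/333; mL=-9100/5661, mR=100/1887; mL+mR=-8800/5661 → advance -1; mR−mL=9400/5661 → turn +1·90°
n=5: pose=(-3,-2,E); sL=5/4, sR=50/37; mL=-285/148, mR=-215/296; mL+mR=-785/296 → advance -1; mR−mL=355/296 → turn +1·90°
n=6: pose=(-4,-2,N); sL=200/377, sR=40/37; mL=-14940/13949, mR=-11380/13949; mL+mR=-26320/13949 → advance -1; mR−mL=3560/13949 → turn +1·90°

0 200/153 200/333 -9100/5661 100/1887 -3 -3 S
1 5/4 50/37 -285/148 -215/296 -3 -2 E
2 200/377 40/37 -14940/13949 -11380/13949 -4 -2 N
3 20/37 20/37 -30/37 -10/37 -4 -3 W
4 200/153 200/333 -9100/5661 100/1887 -3 -3 S
5 5/4 50/37 -285/148 -215/296 -3 -2 E
6 200/377 40/37 -14940/13949 -11380/13949 -4 -2 N
final -4 -3 W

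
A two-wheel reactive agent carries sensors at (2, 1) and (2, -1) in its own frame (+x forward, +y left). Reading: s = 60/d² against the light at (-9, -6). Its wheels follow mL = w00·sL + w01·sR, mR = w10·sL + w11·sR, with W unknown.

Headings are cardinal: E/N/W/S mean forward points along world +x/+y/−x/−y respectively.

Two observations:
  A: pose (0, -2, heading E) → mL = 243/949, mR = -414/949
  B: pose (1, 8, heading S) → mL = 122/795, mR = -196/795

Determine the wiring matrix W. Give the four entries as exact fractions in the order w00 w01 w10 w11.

obs A: pose=(0,-2,E) → sL=30/73, sR=6/13, mL=243/949, mR=-414/949
obs B: pose=(1,8,S) → sL=12/53, sR=4/15, mL=122/795, mR=-196/795
sensor matrix S = [[30/73, 6/13], [12/53, 4/15]]; det S = 256/50297
solve [mL_A; mL_B] = S·[w00; w01] and [mR_A; mR_B] = S·[w10; w11]:
  w00 = -1/2, w01 = 1, w10 = -1/2, w11 = -1/2

-1/2 1 -1/2 -1/2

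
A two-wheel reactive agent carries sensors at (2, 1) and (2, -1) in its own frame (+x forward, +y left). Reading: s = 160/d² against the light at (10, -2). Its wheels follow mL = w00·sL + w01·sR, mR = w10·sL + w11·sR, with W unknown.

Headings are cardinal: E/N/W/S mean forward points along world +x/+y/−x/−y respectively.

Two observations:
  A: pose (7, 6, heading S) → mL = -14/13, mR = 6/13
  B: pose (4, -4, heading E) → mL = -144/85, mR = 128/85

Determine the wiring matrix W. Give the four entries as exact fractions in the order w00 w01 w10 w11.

1/2 -1 1/2 -1/2

obs A: pose=(7,6,S) → sL=4, sR=40/13, mL=-14/13, mR=6/13
obs B: pose=(4,-4,E) → sL=160/17, sR=32/5, mL=-144/85, mR=128/85
sensor matrix S = [[4, 40/13], [160/17, 32/5]]; det S = -3712/1105
solve [mL_A; mL_B] = S·[w00; w01] and [mR_A; mR_B] = S·[w10; w11]:
  w00 = 1/2, w01 = -1, w10 = 1/2, w11 = -1/2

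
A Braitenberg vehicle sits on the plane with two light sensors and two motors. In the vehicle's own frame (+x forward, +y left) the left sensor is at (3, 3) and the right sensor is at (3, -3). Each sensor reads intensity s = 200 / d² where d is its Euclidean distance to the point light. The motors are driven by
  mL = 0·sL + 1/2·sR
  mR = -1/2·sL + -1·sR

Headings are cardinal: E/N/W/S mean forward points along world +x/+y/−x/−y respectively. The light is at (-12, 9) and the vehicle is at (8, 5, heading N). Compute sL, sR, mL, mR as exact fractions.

left sensor world pos  = (5, 8); dL² = 290
right sensor world pos = (11, 8); dR² = 530
sL = 200/290 = 20/29
sR = 200/530 = 20/53
mL = 0·sL + 1/2·sR = 10/53
mR = -1/2·sL + -1·sR = -1110/1537

20/29 20/53 10/53 -1110/1537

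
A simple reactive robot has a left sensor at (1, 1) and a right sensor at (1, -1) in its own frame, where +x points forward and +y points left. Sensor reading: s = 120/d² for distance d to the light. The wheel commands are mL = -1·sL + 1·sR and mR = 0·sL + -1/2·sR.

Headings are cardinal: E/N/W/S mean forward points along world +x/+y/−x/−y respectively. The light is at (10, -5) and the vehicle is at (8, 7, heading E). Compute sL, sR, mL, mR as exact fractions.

12/17 60/61 288/1037 -30/61

left sensor world pos  = (9, 8); dL² = 170
right sensor world pos = (9, 6); dR² = 122
sL = 120/170 = 12/17
sR = 120/122 = 60/61
mL = -1·sL + 1·sR = 288/1037
mR = 0·sL + -1/2·sR = -30/61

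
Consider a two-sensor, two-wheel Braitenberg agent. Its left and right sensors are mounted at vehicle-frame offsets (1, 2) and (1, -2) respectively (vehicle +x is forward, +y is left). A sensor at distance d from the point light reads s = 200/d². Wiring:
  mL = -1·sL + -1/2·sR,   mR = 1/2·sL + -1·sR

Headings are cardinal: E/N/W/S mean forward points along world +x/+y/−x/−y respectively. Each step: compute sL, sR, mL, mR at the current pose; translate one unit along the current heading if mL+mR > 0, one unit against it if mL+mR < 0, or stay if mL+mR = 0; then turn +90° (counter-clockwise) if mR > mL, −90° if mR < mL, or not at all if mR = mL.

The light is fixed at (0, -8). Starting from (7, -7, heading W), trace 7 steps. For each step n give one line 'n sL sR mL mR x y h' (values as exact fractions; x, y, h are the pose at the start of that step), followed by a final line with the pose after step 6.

0 200/37 40/9 -2540/333 -580/333 7 -7 W
1 2 50/9 -43/9 -41/9 8 -7 S
2 200/97 200/81 -25900/7857 -11300/7857 8 -6 E
3 100/17 20/9 -1070/153 110/153 7 -6 N
4 200/37 40/9 -2540/333 -580/333 7 -7 W
5 2 50/9 -43/9 -41/9 8 -7 S
6 200/97 200/81 -25900/7857 -11300/7857 8 -6 E
final 7 -6 N

n=0: pose=(7,-7,W); sL=200/37, sR=40/9; mL=-2540/333, mR=-580/333; mL+mR=-1040/111 → advance -1; mR−mL=1960/333 → turn +1·90°
n=1: pose=(8,-7,S); sL=2, sR=50/9; mL=-43/9, mR=-41/9; mL+mR=-28/3 → advance -1; mR−mL=2/9 → turn +1·90°
n=2: pose=(8,-6,E); sL=200/97, sR=200/81; mL=-25900/7857, mR=-11300/7857; mL+mR=-12400/2619 → advance -1; mR−mL=14600/7857 → turn +1·90°
n=3: pose=(7,-6,N); sL=100/17, sR=20/9; mL=-1070/153, mR=110/153; mL+mR=-320/51 → advance -1; mR−mL=1180/153 → turn +1·90°
n=4: pose=(7,-7,W); sL=200/37, sR=40/9; mL=-2540/333, mR=-580/333; mL+mR=-1040/111 → advance -1; mR−mL=1960/333 → turn +1·90°
n=5: pose=(8,-7,S); sL=2, sR=50/9; mL=-43/9, mR=-41/9; mL+mR=-28/3 → advance -1; mR−mL=2/9 → turn +1·90°
n=6: pose=(8,-6,E); sL=200/97, sR=200/81; mL=-25900/7857, mR=-11300/7857; mL+mR=-12400/2619 → advance -1; mR−mL=14600/7857 → turn +1·90°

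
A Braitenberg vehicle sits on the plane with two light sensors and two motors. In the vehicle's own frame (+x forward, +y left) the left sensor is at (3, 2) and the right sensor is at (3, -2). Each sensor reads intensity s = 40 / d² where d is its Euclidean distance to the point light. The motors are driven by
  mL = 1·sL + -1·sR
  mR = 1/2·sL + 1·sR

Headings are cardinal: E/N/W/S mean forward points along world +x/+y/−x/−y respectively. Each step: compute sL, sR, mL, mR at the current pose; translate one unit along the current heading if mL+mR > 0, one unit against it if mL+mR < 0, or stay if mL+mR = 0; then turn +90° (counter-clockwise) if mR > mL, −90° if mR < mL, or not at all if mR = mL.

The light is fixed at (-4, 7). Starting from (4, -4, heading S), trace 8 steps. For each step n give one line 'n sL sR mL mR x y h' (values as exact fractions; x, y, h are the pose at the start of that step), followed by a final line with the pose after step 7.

0 5/37 5/29 -40/1073 515/2146 4 -4 S
1 40/221 40/317 3840/70057 15180/70057 4 -5 E
2 4/13 20/101 144/1313 462/1313 5 -5 N
3 8/41 40/117 -704/4797 2108/4797 5 -4 W
4 5/37 5/29 -40/1073 515/2146 4 -4 S
5 40/221 40/317 3840/70057 15180/70057 4 -5 E
6 4/13 20/101 144/1313 462/1313 5 -5 N
7 8/41 40/117 -704/4797 2108/4797 5 -4 W
final 4 -4 S

n=0: pose=(4,-4,S); sL=5/37, sR=5/29; mL=-40/1073, mR=515/2146; mL+mR=15/74 → advance +1; mR−mL=595/2146 → turn +1·90°
n=1: pose=(4,-5,E); sL=40/221, sR=40/317; mL=3840/70057, mR=15180/70057; mL+mR=60/221 → advance +1; mR−mL=11340/70057 → turn +1·90°
n=2: pose=(5,-5,N); sL=4/13, sR=20/101; mL=144/1313, mR=462/1313; mL+mR=6/13 → advance +1; mR−mL=318/1313 → turn +1·90°
n=3: pose=(5,-4,W); sL=8/41, sR=40/117; mL=-704/4797, mR=2108/4797; mL+mR=12/41 → advance +1; mR−mL=2812/4797 → turn +1·90°
n=4: pose=(4,-4,S); sL=5/37, sR=5/29; mL=-40/1073, mR=515/2146; mL+mR=15/74 → advance +1; mR−mL=595/2146 → turn +1·90°
n=5: pose=(4,-5,E); sL=40/221, sR=40/317; mL=3840/70057, mR=15180/70057; mL+mR=60/221 → advance +1; mR−mL=11340/70057 → turn +1·90°
n=6: pose=(5,-5,N); sL=4/13, sR=20/101; mL=144/1313, mR=462/1313; mL+mR=6/13 → advance +1; mR−mL=318/1313 → turn +1·90°
n=7: pose=(5,-4,W); sL=8/41, sR=40/117; mL=-704/4797, mR=2108/4797; mL+mR=12/41 → advance +1; mR−mL=2812/4797 → turn +1·90°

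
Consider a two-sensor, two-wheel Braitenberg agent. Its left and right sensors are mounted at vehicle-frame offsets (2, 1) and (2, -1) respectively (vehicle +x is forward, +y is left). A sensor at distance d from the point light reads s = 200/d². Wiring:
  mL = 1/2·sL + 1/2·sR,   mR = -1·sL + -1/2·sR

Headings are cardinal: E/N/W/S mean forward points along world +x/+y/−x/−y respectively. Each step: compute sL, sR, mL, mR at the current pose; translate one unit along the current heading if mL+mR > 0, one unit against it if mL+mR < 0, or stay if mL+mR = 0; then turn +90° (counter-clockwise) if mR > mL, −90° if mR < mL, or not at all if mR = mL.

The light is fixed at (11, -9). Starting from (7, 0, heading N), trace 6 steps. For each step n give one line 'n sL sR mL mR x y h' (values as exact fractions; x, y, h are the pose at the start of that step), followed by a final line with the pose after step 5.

n=0: pose=(7,0,N); sL=100/73, sR=20/13; mL=1380/949, mR=-2030/949; mL+mR=-50/73 → advance -1; mR−mL=-3410/949 → turn -1·90°
n=1: pose=(7,-1,E); sL=40/17, sR=200/53; mL=2760/901, mR=-3820/901; mL+mR=-20/17 → advance -1; mR−mL=-6580/901 → turn -1·90°
n=2: pose=(6,-1,S); sL=50/13, sR=25/9; mL=775/234, mR=-1225/234; mL+mR=-25/13 → advance -1; mR−mL=-1000/117 → turn -1·90°
n=3: pose=(6,0,W); sL=200/113, sR=200/149; mL=26200/16837, mR=-41100/16837; mL+mR=-100/113 → advance -1; mR−mL=-67300/16837 → turn -1·90°
n=4: pose=(7,0,N); sL=100/73, sR=20/13; mL=1380/949, mR=-2030/949; mL+mR=-50/73 → advance -1; mR−mL=-3410/949 → turn -1·90°
n=5: pose=(7,-1,E); sL=40/17, sR=200/53; mL=2760/901, mR=-3820/901; mL+mR=-20/17 → advance -1; mR−mL=-6580/901 → turn -1·90°

0 100/73 20/13 1380/949 -2030/949 7 0 N
1 40/17 200/53 2760/901 -3820/901 7 -1 E
2 50/13 25/9 775/234 -1225/234 6 -1 S
3 200/113 200/149 26200/16837 -41100/16837 6 0 W
4 100/73 20/13 1380/949 -2030/949 7 0 N
5 40/17 200/53 2760/901 -3820/901 7 -1 E
final 6 -1 S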